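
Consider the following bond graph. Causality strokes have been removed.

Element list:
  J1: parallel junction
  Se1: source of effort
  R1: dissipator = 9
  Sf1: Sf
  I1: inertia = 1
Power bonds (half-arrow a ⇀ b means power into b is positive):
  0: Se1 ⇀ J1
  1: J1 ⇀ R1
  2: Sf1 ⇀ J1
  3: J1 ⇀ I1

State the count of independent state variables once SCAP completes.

b0 stroke→J1  (source Se1 imposes e)
b2 stroke→Sf1  (Sf1 fixes flow; stroke at Sf1)
b1 stroke→R1  (common-e at J1 fixed by 0)
b3 stroke→I1  (common-e at J1 fixed by 0)

1  (I1 all integral)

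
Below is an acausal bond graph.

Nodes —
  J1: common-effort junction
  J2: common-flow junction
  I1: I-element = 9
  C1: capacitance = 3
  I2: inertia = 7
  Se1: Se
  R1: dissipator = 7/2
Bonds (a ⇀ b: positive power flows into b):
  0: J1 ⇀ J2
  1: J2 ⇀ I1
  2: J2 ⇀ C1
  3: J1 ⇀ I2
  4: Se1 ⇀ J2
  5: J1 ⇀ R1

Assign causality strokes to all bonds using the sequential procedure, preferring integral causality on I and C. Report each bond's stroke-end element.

bond 0 →J2
bond 1 →I1
bond 2 →J2
bond 3 →I2
bond 4 →J2
bond 5 →J1

b4 →J2  (Se1: effort source, stroke at far end)
b1 →I1  (I1: I, integral causality)
b0 →J2  (J2 flow already set via bond 1)
b2 →J2  (J2: bond 1 brought flow, rest push out)
b3 →I2  (I2: I, integral causality)
b5 →J1  (J1 needs exactly one e-in)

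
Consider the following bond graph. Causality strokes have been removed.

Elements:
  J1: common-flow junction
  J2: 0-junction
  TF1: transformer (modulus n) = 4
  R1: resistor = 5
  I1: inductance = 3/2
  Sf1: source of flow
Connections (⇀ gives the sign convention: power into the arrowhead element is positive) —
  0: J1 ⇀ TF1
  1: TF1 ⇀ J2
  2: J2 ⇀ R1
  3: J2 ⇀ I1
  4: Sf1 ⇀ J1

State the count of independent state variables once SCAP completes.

1  (I1 all integral)

b4 |Sf1  (Sf1 (Sf) sets flow on bond)
b0 |J1  (common-f at J1 fixed by 4)
b1 |TF1  (TF TF1: opposite of bond 0)
b3 |I1  (I1: I, integral causality)
b2 |J2  (J2: last free bond brings effort in)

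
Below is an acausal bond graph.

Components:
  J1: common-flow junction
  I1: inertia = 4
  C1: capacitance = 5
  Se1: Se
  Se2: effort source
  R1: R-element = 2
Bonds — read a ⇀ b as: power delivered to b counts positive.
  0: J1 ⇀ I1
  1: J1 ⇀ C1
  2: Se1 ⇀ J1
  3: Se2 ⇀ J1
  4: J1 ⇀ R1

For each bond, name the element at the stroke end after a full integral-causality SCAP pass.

#2 stroke at J1  (Se1 (Se) sets effort on bond)
#3 stroke at J1  (Se2 fixes effort; stroke away)
#0 stroke at I1  (I1: I, integral causality)
#1 stroke at J1  (J1: bond 0 brought flow, rest push out)
#4 stroke at J1  (J1: bond 0 brought flow, rest push out)

β0 stroke→I1
β1 stroke→J1
β2 stroke→J1
β3 stroke→J1
β4 stroke→J1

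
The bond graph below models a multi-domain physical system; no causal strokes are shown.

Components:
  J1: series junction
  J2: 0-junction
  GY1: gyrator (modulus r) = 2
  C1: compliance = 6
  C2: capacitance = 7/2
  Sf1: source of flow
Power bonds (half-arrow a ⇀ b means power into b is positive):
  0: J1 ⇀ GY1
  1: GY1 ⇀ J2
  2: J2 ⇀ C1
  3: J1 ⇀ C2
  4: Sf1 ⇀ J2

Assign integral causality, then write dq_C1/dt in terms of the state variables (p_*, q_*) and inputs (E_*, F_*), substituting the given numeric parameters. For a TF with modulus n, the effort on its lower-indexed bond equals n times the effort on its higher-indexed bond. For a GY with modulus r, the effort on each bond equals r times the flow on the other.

dq_C1/dt = F_Sf1 - q_C2/7

bond 4 →Sf1  (Sf1: flow source, stroke at near end)
bond 2 →J2  (C1 outputs effort q/C1)
bond 1 →GY1  (J2 effort already set via bond 2)
bond 0 →GY1  (GY GY1: same side as bond 1)
bond 3 →J1  (common-f at J1 fixed by 0)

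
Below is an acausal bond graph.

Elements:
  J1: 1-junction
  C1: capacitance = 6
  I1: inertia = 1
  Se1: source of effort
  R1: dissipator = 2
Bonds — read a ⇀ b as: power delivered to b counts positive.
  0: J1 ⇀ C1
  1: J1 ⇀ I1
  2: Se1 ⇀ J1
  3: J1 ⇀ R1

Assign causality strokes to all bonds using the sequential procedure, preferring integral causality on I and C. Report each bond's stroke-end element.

β2 →J1  (Se1 (Se) sets effort on bond)
β0 →J1  (prefer integral on C1)
β1 →I1  (I1: I, integral causality)
β3 →J1  (1-jn J1 has f-setter on 1)

b0 |J1
b1 |I1
b2 |J1
b3 |J1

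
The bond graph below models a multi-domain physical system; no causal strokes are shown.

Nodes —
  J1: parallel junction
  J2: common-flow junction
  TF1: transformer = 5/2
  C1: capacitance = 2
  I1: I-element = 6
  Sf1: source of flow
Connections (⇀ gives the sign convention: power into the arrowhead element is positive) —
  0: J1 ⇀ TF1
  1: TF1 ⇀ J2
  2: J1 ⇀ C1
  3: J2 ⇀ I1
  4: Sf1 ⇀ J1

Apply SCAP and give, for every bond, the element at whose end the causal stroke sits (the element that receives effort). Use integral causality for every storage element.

b0 stroke at TF1
b1 stroke at J2
b2 stroke at J1
b3 stroke at I1
b4 stroke at Sf1

bond 4 stroke→Sf1  (Sf1 (Sf) sets flow on bond)
bond 2 stroke→J1  (C1: C, integral causality)
bond 0 stroke→TF1  (J1: bond 2 brought effort, rest push out)
bond 1 stroke→J2  (TF1: transformer flips bond 0)
bond 3 stroke→I1  (J2 needs exactly one f-in)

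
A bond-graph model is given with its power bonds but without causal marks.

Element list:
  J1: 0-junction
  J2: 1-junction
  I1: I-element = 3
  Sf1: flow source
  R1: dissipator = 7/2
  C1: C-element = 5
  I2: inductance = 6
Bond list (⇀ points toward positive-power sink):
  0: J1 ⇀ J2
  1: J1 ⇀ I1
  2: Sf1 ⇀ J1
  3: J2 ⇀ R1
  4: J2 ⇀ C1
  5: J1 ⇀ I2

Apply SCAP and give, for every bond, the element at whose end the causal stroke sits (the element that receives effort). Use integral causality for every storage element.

bond 2 →Sf1  (Sf1 (Sf) sets flow on bond)
bond 1 →I1  (I1: I, integral causality)
bond 4 →J2  (C1: C, integral causality)
bond 5 →I2  (I2 outputs flow p/I2)
bond 0 →J1  (J1: last free bond brings effort in)
bond 3 →J2  (J2 flow already set via bond 0)

bond 0 →J1
bond 1 →I1
bond 2 →Sf1
bond 3 →J2
bond 4 →J2
bond 5 →I2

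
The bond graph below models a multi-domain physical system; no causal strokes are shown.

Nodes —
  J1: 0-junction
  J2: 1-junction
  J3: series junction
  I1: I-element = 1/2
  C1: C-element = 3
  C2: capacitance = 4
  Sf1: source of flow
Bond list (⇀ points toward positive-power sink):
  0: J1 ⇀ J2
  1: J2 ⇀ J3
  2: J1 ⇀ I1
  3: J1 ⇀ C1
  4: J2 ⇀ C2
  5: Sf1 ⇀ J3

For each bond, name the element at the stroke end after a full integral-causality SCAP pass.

bond 5 stroke→Sf1  (Sf1: flow source, stroke at near end)
bond 1 stroke→J3  (J3 flow already set via bond 5)
bond 0 stroke→J2  (1-jn J2 has f-setter on 1)
bond 4 stroke→J2  (J2 flow already set via bond 1)
bond 2 stroke→I1  (I1: I, integral causality)
bond 3 stroke→J1  (closing 0-jn rule on J1)

bond 0 stroke→J2
bond 1 stroke→J3
bond 2 stroke→I1
bond 3 stroke→J1
bond 4 stroke→J2
bond 5 stroke→Sf1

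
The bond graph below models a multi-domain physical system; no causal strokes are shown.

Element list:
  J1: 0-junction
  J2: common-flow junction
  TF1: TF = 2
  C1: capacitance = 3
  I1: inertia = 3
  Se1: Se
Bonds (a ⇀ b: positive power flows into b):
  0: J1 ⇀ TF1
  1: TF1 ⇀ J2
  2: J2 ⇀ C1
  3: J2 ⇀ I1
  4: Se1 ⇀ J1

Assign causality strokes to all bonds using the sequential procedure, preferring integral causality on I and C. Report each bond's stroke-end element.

bond 0 |TF1
bond 1 |J2
bond 2 |J2
bond 3 |I1
bond 4 |J1

#4 stroke at J1  (Se1 fixes effort; stroke away)
#0 stroke at TF1  (0-jn J1 has e-setter on 4)
#1 stroke at J2  (TF1: transformer flips bond 0)
#2 stroke at J2  (C1 integral (e out))
#3 stroke at I1  (J2 needs exactly one f-in)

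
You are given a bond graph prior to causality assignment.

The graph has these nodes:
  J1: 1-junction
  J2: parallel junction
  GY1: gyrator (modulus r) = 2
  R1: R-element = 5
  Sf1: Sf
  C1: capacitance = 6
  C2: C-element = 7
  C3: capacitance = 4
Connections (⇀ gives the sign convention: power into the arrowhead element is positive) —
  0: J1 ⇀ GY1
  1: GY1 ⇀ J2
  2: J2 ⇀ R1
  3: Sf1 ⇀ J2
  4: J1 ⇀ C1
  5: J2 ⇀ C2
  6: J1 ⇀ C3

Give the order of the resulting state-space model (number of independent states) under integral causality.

3  (C1, C2, C3 all integral)

bond 3 |Sf1  (source Sf1 imposes f)
bond 4 |J1  (C1 integral (e out))
bond 5 |J2  (prefer integral on C2)
bond 1 |GY1  (0-jn J2 has e-setter on 5)
bond 2 |R1  (J2: bond 5 brought effort, rest push out)
bond 0 |GY1  (GY1 both-in/both-out from 1)
bond 6 |J1  (J1 flow already set via bond 0)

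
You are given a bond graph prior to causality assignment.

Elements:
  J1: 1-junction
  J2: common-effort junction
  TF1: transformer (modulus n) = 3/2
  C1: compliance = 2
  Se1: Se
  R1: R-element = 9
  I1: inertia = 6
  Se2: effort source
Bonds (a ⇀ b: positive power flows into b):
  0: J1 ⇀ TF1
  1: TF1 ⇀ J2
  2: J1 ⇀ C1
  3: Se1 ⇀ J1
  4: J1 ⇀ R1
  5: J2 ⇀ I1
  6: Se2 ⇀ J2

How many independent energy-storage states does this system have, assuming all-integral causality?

bond 3 stroke at J1  (Se1 fixes effort; stroke away)
bond 6 stroke at J2  (Se2: effort source, stroke at far end)
bond 1 stroke at TF1  (0-jn J2 has e-setter on 6)
bond 5 stroke at I1  (common-e at J2 fixed by 6)
bond 0 stroke at J1  (through TF1, causality passes straight; one stroke at TF1)
bond 2 stroke at J1  (C1 outputs effort q/C1)
bond 4 stroke at R1  (J1 needs exactly one f-in)

2  (C1, I1 all integral)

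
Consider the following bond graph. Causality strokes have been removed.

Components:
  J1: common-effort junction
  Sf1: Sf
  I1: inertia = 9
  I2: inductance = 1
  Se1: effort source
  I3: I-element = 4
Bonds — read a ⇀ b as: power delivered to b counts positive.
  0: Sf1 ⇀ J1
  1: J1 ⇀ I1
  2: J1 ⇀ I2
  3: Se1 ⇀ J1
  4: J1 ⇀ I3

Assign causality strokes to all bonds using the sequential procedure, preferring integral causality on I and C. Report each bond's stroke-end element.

#0 |Sf1  (Sf1 (Sf) sets flow on bond)
#3 |J1  (Se1: effort source, stroke at far end)
#1 |I1  (0-jn J1 has e-setter on 3)
#2 |I2  (common-e at J1 fixed by 3)
#4 |I3  (0-jn J1 has e-setter on 3)

#0 stroke at Sf1
#1 stroke at I1
#2 stroke at I2
#3 stroke at J1
#4 stroke at I3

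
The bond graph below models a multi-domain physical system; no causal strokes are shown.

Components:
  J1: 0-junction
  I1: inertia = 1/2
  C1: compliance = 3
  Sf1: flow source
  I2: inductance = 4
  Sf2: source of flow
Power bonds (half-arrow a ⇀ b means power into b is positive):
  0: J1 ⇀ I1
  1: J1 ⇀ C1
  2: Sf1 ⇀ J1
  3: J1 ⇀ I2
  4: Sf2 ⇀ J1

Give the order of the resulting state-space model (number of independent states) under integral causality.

3  (C1, I1, I2 all integral)

β2 stroke at Sf1  (Sf1: flow source, stroke at near end)
β4 stroke at Sf2  (Sf2 (Sf) sets flow on bond)
β0 stroke at I1  (I1 integral (f out))
β1 stroke at J1  (C1 integral (e out))
β3 stroke at I2  (J1 effort already set via bond 1)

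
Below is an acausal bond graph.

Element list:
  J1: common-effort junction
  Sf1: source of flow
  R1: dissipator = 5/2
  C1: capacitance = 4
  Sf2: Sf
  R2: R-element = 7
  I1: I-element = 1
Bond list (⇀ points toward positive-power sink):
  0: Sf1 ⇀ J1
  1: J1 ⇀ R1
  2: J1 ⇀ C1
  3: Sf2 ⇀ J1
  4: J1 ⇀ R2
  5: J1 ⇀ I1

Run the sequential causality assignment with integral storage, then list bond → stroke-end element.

bond 0 stroke at Sf1  (Sf1 (Sf) sets flow on bond)
bond 3 stroke at Sf2  (Sf2 (Sf) sets flow on bond)
bond 2 stroke at J1  (C1 outputs effort q/C1)
bond 1 stroke at R1  (0-jn J1 has e-setter on 2)
bond 4 stroke at R2  (J1 effort already set via bond 2)
bond 5 stroke at I1  (0-jn J1 has e-setter on 2)

#0 →Sf1
#1 →R1
#2 →J1
#3 →Sf2
#4 →R2
#5 →I1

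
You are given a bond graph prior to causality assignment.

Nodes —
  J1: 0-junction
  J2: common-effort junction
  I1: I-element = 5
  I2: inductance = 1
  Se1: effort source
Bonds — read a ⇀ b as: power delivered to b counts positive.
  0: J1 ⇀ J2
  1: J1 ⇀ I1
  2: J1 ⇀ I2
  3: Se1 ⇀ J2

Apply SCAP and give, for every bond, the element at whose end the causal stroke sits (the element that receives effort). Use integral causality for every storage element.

b0 stroke at J1
b1 stroke at I1
b2 stroke at I2
b3 stroke at J2

#3 →J2  (source Se1 imposes e)
#0 →J1  (J2: bond 3 brought effort, rest push out)
#1 →I1  (J1 effort already set via bond 0)
#2 →I2  (J1: bond 0 brought effort, rest push out)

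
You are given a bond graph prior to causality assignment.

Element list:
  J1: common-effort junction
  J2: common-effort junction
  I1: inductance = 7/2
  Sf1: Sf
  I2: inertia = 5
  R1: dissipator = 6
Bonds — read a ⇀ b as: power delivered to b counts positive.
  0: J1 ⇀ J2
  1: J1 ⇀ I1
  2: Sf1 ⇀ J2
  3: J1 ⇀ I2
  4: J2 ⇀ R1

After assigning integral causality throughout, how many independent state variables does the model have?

#2 stroke at Sf1  (Sf1: flow source, stroke at near end)
#1 stroke at I1  (prefer integral on I1)
#3 stroke at I2  (I2: I, integral causality)
#0 stroke at J1  (closing 0-jn rule on J1)
#4 stroke at J2  (J2: last free bond brings effort in)

2  (I1, I2 all integral)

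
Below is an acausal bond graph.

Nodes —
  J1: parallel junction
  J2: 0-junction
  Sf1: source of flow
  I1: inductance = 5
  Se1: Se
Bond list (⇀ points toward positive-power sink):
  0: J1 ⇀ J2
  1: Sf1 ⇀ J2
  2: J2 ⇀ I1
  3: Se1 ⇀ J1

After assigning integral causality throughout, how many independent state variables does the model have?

#1 →Sf1  (Sf1 (Sf) sets flow on bond)
#3 →J1  (Se1: effort source, stroke at far end)
#0 →J2  (0-jn J1 has e-setter on 3)
#2 →I1  (0-jn J2 has e-setter on 0)

1  (I1 all integral)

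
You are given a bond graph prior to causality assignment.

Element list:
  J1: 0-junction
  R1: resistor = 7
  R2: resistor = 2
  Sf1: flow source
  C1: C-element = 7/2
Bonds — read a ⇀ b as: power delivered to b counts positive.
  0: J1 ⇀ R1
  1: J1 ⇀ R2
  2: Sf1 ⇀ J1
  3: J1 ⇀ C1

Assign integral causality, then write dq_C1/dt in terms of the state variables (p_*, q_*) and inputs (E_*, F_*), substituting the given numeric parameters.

dq_C1/dt = F_Sf1 - 9*q_C1/49

β2 |Sf1  (source Sf1 imposes f)
β3 |J1  (C1 outputs effort q/C1)
β0 |R1  (J1 effort already set via bond 3)
β1 |R2  (J1 effort already set via bond 3)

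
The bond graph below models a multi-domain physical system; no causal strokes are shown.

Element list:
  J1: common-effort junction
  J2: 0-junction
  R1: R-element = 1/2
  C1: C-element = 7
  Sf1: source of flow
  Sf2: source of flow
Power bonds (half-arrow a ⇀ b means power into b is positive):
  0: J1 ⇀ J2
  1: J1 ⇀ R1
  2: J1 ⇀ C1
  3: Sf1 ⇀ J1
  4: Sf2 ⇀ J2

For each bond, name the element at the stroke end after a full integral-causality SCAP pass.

β0 |J2
β1 |R1
β2 |J1
β3 |Sf1
β4 |Sf2

b3 →Sf1  (source Sf1 imposes f)
b4 →Sf2  (Sf2: flow source, stroke at near end)
b0 →J2  (closing 0-jn rule on J2)
b2 →J1  (C1: C, integral causality)
b1 →R1  (J1: bond 2 brought effort, rest push out)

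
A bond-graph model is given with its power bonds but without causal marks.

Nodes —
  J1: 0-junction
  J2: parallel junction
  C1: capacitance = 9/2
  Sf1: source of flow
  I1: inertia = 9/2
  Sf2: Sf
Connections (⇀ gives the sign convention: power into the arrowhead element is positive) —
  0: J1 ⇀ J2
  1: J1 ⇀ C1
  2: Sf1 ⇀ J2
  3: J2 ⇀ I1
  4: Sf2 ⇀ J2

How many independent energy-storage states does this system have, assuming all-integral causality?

2  (C1, I1 all integral)

bond 2 stroke at Sf1  (Sf1 fixes flow; stroke at Sf1)
bond 4 stroke at Sf2  (Sf2 (Sf) sets flow on bond)
bond 1 stroke at J1  (prefer integral on C1)
bond 0 stroke at J2  (0-jn J1 has e-setter on 1)
bond 3 stroke at I1  (J2: bond 0 brought effort, rest push out)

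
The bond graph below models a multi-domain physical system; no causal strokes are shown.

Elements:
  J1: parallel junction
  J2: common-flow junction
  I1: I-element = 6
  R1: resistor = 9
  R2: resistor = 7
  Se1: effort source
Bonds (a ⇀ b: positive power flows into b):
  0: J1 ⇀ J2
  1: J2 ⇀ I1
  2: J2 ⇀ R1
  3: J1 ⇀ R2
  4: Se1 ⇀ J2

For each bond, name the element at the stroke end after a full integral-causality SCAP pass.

β4 stroke at J2  (Se1 fixes effort; stroke away)
β1 stroke at I1  (I1 outputs flow p/I1)
β0 stroke at J2  (J2: bond 1 brought flow, rest push out)
β2 stroke at J2  (common-f at J2 fixed by 1)
β3 stroke at J1  (only one effort-in slot at J1)

#0 stroke at J2
#1 stroke at I1
#2 stroke at J2
#3 stroke at J1
#4 stroke at J2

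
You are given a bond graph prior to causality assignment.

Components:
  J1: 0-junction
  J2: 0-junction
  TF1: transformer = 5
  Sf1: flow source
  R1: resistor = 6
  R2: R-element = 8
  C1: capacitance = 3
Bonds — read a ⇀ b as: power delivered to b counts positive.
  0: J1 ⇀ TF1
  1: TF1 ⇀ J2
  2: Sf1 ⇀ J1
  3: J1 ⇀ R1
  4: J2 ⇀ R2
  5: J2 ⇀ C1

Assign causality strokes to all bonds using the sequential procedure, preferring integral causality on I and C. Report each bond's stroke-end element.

β0 stroke→J1
β1 stroke→TF1
β2 stroke→Sf1
β3 stroke→R1
β4 stroke→R2
β5 stroke→J2

β2 →Sf1  (Sf1: flow source, stroke at near end)
β5 →J2  (C1 outputs effort q/C1)
β1 →TF1  (0-jn J2 has e-setter on 5)
β4 →R2  (J2 effort already set via bond 5)
β0 →J1  (through TF1, causality passes straight; one stroke at TF1)
β3 →R1  (0-jn J1 has e-setter on 0)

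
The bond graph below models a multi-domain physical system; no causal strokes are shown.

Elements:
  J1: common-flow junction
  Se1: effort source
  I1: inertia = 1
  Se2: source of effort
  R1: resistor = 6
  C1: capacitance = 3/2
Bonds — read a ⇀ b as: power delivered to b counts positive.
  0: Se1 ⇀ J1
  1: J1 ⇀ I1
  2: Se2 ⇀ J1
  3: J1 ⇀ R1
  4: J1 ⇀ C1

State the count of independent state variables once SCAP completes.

2  (C1, I1 all integral)

bond 0 →J1  (Se1: effort source, stroke at far end)
bond 2 →J1  (Se2 (Se) sets effort on bond)
bond 1 →I1  (prefer integral on I1)
bond 3 →J1  (J1: bond 1 brought flow, rest push out)
bond 4 →J1  (common-f at J1 fixed by 1)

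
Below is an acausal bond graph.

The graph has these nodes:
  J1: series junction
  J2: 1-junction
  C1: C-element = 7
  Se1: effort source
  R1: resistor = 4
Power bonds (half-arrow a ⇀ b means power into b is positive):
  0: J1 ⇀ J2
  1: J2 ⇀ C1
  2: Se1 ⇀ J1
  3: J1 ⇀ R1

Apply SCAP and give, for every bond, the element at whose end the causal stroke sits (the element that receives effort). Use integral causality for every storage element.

b0 |J1
b1 |J2
b2 |J1
b3 |R1

β2 stroke→J1  (Se1 (Se) sets effort on bond)
β1 stroke→J2  (prefer integral on C1)
β0 stroke→J1  (only one flow-in slot at J2)
β3 stroke→R1  (only one flow-in slot at J1)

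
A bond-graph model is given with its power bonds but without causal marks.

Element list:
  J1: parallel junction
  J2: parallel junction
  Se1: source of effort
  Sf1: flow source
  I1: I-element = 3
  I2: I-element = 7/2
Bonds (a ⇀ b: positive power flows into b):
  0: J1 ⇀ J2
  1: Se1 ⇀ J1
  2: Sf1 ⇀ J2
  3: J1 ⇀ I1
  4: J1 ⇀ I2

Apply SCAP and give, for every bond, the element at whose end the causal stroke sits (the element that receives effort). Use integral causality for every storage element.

β1 stroke→J1  (Se1 (Se) sets effort on bond)
β2 stroke→Sf1  (Sf1: flow source, stroke at near end)
β0 stroke→J2  (J1 effort already set via bond 1)
β3 stroke→I1  (J1: bond 1 brought effort, rest push out)
β4 stroke→I2  (common-e at J1 fixed by 1)

bond 0 →J2
bond 1 →J1
bond 2 →Sf1
bond 3 →I1
bond 4 →I2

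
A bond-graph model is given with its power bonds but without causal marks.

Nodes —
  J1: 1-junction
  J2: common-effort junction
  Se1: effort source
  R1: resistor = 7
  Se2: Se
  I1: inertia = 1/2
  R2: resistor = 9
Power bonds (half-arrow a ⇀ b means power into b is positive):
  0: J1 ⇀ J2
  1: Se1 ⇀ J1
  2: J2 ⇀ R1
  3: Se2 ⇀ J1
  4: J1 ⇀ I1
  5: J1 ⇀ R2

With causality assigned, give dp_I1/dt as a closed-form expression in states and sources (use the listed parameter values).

b1 →J1  (Se1 fixes effort; stroke away)
b3 →J1  (Se2 (Se) sets effort on bond)
b4 →I1  (I1: I, integral causality)
b0 →J1  (J1: bond 4 brought flow, rest push out)
b5 →J1  (common-f at J1 fixed by 4)
b2 →J2  (only one effort-in slot at J2)

dp_I1/dt = E_Se1 + E_Se2 - 32*p_I1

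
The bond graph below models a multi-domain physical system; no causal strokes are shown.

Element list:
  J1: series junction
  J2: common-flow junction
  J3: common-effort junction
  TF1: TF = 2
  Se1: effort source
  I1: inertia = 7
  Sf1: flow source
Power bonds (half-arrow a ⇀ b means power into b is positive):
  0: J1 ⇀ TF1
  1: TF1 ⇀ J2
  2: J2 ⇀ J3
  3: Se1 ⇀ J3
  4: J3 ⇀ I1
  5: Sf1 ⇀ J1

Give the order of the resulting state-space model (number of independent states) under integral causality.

#3 stroke at J3  (source Se1 imposes e)
#5 stroke at Sf1  (Sf1 fixes flow; stroke at Sf1)
#0 stroke at J1  (J1 flow already set via bond 5)
#2 stroke at J2  (common-e at J3 fixed by 3)
#4 stroke at I1  (J3 effort already set via bond 3)
#1 stroke at TF1  (through TF1, causality passes straight; one stroke at TF1)

1  (I1 all integral)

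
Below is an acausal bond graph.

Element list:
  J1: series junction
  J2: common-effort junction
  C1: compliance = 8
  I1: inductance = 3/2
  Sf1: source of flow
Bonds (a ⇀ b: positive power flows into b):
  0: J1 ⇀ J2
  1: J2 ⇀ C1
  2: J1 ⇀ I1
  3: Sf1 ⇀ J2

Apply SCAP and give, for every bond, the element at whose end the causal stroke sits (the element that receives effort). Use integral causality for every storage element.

b3 stroke→Sf1  (Sf1: flow source, stroke at near end)
b1 stroke→J2  (prefer integral on C1)
b0 stroke→J1  (J2 effort already set via bond 1)
b2 stroke→I1  (J1 needs exactly one f-in)

b0 |J1
b1 |J2
b2 |I1
b3 |Sf1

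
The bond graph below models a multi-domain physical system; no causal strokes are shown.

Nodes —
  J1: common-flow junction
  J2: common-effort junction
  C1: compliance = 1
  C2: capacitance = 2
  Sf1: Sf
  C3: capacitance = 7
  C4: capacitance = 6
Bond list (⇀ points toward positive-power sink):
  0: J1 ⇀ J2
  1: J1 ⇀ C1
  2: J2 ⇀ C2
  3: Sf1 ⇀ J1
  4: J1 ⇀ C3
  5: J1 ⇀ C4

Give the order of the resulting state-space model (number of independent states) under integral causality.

4  (C1, C2, C3, C4 all integral)

#3 stroke at Sf1  (Sf1 fixes flow; stroke at Sf1)
#0 stroke at J1  (common-f at J1 fixed by 3)
#1 stroke at J1  (J1: bond 3 brought flow, rest push out)
#4 stroke at J1  (J1: bond 3 brought flow, rest push out)
#5 stroke at J1  (J1: bond 3 brought flow, rest push out)
#2 stroke at J2  (J2: last free bond brings effort in)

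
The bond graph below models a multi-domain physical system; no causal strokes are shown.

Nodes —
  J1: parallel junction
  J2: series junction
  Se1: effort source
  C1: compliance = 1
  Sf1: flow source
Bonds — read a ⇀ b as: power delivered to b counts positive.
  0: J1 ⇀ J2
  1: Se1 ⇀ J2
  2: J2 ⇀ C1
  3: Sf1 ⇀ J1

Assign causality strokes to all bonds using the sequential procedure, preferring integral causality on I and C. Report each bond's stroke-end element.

β0 stroke→J1
β1 stroke→J2
β2 stroke→J2
β3 stroke→Sf1

#1 |J2  (source Se1 imposes e)
#3 |Sf1  (source Sf1 imposes f)
#0 |J1  (J1 needs exactly one e-in)
#2 |J2  (J2: bond 0 brought flow, rest push out)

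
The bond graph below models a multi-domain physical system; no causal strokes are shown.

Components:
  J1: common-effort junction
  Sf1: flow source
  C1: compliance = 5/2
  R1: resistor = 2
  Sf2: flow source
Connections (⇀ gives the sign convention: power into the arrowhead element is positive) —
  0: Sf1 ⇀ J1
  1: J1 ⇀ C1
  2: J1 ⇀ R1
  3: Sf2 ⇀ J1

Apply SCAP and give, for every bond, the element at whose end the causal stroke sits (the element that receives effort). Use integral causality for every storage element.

β0 |Sf1  (Sf1 (Sf) sets flow on bond)
β3 |Sf2  (Sf2: flow source, stroke at near end)
β1 |J1  (C1: C, integral causality)
β2 |R1  (J1: bond 1 brought effort, rest push out)

β0 |Sf1
β1 |J1
β2 |R1
β3 |Sf2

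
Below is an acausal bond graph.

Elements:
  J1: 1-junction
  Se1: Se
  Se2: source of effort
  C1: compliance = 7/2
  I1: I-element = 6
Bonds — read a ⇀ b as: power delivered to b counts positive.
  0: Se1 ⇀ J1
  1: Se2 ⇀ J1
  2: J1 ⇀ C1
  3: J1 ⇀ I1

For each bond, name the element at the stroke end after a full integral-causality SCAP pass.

b0 stroke→J1
b1 stroke→J1
b2 stroke→J1
b3 stroke→I1

b0 stroke at J1  (Se1 fixes effort; stroke away)
b1 stroke at J1  (Se2 (Se) sets effort on bond)
b2 stroke at J1  (C1: C, integral causality)
b3 stroke at I1  (J1 needs exactly one f-in)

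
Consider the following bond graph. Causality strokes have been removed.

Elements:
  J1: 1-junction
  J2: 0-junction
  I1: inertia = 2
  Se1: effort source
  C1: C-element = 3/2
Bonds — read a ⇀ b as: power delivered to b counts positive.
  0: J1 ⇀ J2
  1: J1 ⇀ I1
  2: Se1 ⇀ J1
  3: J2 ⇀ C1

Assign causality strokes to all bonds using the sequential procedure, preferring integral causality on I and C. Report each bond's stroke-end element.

bond 2 stroke at J1  (Se1 (Se) sets effort on bond)
bond 1 stroke at I1  (I1 outputs flow p/I1)
bond 0 stroke at J1  (common-f at J1 fixed by 1)
bond 3 stroke at J2  (only one effort-in slot at J2)

#0 stroke→J1
#1 stroke→I1
#2 stroke→J1
#3 stroke→J2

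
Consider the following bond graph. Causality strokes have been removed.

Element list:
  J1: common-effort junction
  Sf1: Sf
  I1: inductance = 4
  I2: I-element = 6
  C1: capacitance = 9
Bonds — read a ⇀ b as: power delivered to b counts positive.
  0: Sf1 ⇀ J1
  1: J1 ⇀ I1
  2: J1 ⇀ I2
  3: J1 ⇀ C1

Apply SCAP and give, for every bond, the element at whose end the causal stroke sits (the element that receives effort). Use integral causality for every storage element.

#0 stroke at Sf1  (source Sf1 imposes f)
#1 stroke at I1  (I1 outputs flow p/I1)
#2 stroke at I2  (prefer integral on I2)
#3 stroke at J1  (closing 0-jn rule on J1)

#0 stroke→Sf1
#1 stroke→I1
#2 stroke→I2
#3 stroke→J1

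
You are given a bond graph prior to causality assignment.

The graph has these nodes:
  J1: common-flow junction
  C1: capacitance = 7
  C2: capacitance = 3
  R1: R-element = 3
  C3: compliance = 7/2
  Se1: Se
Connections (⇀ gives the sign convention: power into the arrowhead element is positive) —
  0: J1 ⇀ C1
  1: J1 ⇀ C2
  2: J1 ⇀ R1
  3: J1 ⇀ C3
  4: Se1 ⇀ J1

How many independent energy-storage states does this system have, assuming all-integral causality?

3  (C1, C2, C3 all integral)

β4 →J1  (source Se1 imposes e)
β0 →J1  (C1 outputs effort q/C1)
β1 →J1  (C2 outputs effort q/C2)
β3 →J1  (C3 integral (e out))
β2 →R1  (closing 1-jn rule on J1)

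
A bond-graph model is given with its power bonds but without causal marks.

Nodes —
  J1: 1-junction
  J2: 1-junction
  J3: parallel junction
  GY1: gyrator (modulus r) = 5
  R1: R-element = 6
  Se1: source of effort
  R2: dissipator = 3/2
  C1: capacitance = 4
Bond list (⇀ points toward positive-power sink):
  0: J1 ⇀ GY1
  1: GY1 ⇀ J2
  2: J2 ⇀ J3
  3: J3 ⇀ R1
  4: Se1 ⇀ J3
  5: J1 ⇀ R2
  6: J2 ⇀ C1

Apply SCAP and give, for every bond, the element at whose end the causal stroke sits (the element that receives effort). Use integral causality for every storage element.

b0 →GY1
b1 →GY1
b2 →J2
b3 →R1
b4 →J3
b5 →J1
b6 →J2

b4 stroke→J3  (source Se1 imposes e)
b2 stroke→J2  (J3: bond 4 brought effort, rest push out)
b3 stroke→R1  (common-e at J3 fixed by 4)
b6 stroke→J2  (C1: C, integral causality)
b1 stroke→GY1  (J2 needs exactly one f-in)
b0 stroke→GY1  (GY1 both-in/both-out from 1)
b5 stroke→J1  (J1 flow already set via bond 0)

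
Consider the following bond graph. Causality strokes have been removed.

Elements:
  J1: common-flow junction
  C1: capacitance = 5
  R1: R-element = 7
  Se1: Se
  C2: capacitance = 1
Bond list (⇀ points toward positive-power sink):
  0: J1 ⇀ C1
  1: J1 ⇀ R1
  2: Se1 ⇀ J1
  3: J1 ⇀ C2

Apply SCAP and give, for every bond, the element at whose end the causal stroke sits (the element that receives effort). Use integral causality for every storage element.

b0 →J1
b1 →R1
b2 →J1
b3 →J1

β2 →J1  (Se1: effort source, stroke at far end)
β0 →J1  (C1 outputs effort q/C1)
β3 →J1  (C2 outputs effort q/C2)
β1 →R1  (J1: last free bond brings flow in)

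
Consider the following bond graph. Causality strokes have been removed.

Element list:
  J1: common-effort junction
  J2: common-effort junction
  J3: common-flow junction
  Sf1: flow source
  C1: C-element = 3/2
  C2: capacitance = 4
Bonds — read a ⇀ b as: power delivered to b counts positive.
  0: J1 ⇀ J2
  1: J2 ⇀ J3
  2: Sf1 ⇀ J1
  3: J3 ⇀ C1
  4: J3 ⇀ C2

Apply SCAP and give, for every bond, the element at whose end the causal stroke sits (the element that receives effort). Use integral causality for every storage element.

β2 →Sf1  (Sf1 (Sf) sets flow on bond)
β0 →J1  (closing 0-jn rule on J1)
β1 →J2  (closing 0-jn rule on J2)
β3 →J3  (common-f at J3 fixed by 1)
β4 →J3  (common-f at J3 fixed by 1)

#0 →J1
#1 →J2
#2 →Sf1
#3 →J3
#4 →J3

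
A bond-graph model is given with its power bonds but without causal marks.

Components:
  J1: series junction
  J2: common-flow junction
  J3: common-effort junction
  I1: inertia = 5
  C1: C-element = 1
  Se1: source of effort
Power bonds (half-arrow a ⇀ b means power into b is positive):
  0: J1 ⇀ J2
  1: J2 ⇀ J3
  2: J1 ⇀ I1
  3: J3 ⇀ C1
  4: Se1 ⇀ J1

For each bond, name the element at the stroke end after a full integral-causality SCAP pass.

β4 |J1  (Se1: effort source, stroke at far end)
β2 |I1  (prefer integral on I1)
β0 |J1  (J1: bond 2 brought flow, rest push out)
β1 |J2  (1-jn J2 has f-setter on 0)
β3 |J3  (closing 0-jn rule on J3)

#0 |J1
#1 |J2
#2 |I1
#3 |J3
#4 |J1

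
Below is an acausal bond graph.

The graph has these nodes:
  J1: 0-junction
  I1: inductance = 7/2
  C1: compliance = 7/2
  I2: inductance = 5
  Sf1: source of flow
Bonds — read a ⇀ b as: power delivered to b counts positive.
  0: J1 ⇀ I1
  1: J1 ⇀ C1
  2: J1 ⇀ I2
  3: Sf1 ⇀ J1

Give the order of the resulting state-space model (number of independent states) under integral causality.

3  (C1, I1, I2 all integral)

β3 stroke→Sf1  (source Sf1 imposes f)
β0 stroke→I1  (I1 integral (f out))
β1 stroke→J1  (C1: C, integral causality)
β2 stroke→I2  (common-e at J1 fixed by 1)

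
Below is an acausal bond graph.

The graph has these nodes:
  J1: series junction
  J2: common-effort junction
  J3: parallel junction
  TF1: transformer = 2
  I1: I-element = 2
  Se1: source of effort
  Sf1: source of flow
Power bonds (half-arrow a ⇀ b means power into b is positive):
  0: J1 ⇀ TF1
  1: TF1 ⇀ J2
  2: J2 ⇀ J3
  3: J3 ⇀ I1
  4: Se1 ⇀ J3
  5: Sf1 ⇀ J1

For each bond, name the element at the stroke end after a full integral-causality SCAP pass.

b4 |J3  (source Se1 imposes e)
b5 |Sf1  (source Sf1 imposes f)
b0 |J1  (common-f at J1 fixed by 5)
b2 |J2  (J3 effort already set via bond 4)
b3 |I1  (0-jn J3 has e-setter on 4)
b1 |TF1  (TF1 one-in-one-out from 0)

β0 stroke→J1
β1 stroke→TF1
β2 stroke→J2
β3 stroke→I1
β4 stroke→J3
β5 stroke→Sf1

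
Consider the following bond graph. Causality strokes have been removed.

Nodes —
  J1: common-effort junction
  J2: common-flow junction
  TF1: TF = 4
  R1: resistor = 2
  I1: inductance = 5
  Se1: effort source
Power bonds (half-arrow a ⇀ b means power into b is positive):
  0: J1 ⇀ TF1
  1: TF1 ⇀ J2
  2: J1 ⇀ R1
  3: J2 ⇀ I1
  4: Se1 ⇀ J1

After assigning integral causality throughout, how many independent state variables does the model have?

b4 →J1  (Se1 fixes effort; stroke away)
b0 →TF1  (J1 effort already set via bond 4)
b2 →R1  (0-jn J1 has e-setter on 4)
b1 →J2  (TF1: transformer flips bond 0)
b3 →I1  (J2 needs exactly one f-in)

1  (I1 all integral)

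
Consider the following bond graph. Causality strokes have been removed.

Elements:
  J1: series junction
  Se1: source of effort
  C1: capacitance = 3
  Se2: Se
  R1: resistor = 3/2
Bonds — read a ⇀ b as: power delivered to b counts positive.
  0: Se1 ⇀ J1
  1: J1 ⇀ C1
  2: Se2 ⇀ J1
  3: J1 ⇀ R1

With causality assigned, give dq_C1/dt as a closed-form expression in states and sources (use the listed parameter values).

dq_C1/dt = 2*E_Se1/3 + 2*E_Se2/3 - 2*q_C1/9

#0 |J1  (Se1 (Se) sets effort on bond)
#2 |J1  (Se2 fixes effort; stroke away)
#1 |J1  (C1: C, integral causality)
#3 |R1  (closing 1-jn rule on J1)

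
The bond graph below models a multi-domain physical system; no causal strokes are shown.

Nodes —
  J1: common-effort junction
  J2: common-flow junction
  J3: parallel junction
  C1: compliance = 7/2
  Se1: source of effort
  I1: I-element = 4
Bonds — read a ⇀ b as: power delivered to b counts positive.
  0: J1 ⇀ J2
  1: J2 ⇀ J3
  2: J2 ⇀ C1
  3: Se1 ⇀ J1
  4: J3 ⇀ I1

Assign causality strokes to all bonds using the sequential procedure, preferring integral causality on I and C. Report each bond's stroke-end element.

bond 3 →J1  (Se1 (Se) sets effort on bond)
bond 0 →J2  (J1 effort already set via bond 3)
bond 2 →J2  (C1: C, integral causality)
bond 1 →J3  (J2 needs exactly one f-in)
bond 4 →I1  (J3: bond 1 brought effort, rest push out)

bond 0 →J2
bond 1 →J3
bond 2 →J2
bond 3 →J1
bond 4 →I1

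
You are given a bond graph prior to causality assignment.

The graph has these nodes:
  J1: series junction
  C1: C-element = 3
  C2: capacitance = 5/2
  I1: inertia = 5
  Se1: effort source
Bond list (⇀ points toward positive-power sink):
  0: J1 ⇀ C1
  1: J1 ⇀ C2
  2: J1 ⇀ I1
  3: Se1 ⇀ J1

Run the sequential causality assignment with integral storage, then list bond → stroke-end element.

β0 stroke→J1
β1 stroke→J1
β2 stroke→I1
β3 stroke→J1

β3 →J1  (Se1: effort source, stroke at far end)
β0 →J1  (C1: C, integral causality)
β1 →J1  (C2 integral (e out))
β2 →I1  (J1: last free bond brings flow in)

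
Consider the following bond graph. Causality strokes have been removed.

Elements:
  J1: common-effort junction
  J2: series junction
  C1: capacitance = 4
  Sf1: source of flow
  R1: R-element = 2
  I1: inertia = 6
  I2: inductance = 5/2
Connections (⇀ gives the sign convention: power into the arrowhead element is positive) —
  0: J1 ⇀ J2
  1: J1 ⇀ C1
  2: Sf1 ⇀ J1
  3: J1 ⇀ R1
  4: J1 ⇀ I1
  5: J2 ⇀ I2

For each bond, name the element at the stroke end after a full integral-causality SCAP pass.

b0 →J2
b1 →J1
b2 →Sf1
b3 →R1
b4 →I1
b5 →I2

β2 stroke at Sf1  (Sf1: flow source, stroke at near end)
β1 stroke at J1  (prefer integral on C1)
β0 stroke at J2  (J1 effort already set via bond 1)
β3 stroke at R1  (J1 effort already set via bond 1)
β4 stroke at I1  (common-e at J1 fixed by 1)
β5 stroke at I2  (only one flow-in slot at J2)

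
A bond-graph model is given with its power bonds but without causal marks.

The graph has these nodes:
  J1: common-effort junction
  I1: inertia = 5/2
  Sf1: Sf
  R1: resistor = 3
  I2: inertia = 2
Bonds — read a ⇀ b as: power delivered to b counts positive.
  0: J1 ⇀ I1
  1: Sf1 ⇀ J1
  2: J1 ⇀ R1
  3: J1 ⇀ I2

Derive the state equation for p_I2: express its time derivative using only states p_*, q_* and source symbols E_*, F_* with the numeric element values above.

β1 stroke→Sf1  (Sf1 fixes flow; stroke at Sf1)
β0 stroke→I1  (prefer integral on I1)
β3 stroke→I2  (I2: I, integral causality)
β2 stroke→J1  (J1: last free bond brings effort in)

dp_I2/dt = 3*F_Sf1 - 6*p_I1/5 - 3*p_I2/2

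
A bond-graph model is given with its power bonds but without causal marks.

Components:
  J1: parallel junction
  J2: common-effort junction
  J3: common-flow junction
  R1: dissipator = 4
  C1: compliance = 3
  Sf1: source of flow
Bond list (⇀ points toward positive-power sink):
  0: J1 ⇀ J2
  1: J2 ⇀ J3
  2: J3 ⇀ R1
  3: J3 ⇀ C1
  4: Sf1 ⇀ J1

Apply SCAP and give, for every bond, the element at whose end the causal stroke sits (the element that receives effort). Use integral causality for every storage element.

#0 stroke at J1
#1 stroke at J2
#2 stroke at J3
#3 stroke at J3
#4 stroke at Sf1

β4 |Sf1  (Sf1 (Sf) sets flow on bond)
β0 |J1  (J1 needs exactly one e-in)
β1 |J2  (J2: last free bond brings effort in)
β2 |J3  (J3 flow already set via bond 1)
β3 |J3  (J3: bond 1 brought flow, rest push out)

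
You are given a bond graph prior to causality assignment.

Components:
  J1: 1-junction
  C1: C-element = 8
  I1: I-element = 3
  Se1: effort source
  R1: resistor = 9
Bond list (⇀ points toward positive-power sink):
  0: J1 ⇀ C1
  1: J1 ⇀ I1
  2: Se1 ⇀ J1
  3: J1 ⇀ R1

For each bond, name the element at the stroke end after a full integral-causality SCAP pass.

β2 stroke at J1  (Se1: effort source, stroke at far end)
β0 stroke at J1  (C1: C, integral causality)
β1 stroke at I1  (prefer integral on I1)
β3 stroke at J1  (J1 flow already set via bond 1)

#0 |J1
#1 |I1
#2 |J1
#3 |J1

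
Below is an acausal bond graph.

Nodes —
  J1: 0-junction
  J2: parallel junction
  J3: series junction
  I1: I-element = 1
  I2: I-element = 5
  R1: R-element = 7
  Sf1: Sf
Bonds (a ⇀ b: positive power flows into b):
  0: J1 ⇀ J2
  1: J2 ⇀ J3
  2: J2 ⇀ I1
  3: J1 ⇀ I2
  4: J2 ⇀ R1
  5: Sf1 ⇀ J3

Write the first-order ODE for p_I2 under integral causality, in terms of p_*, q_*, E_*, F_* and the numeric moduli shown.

bond 5 →Sf1  (source Sf1 imposes f)
bond 1 →J3  (1-jn J3 has f-setter on 5)
bond 2 →I1  (I1 integral (f out))
bond 3 →I2  (I2 integral (f out))
bond 0 →J1  (closing 0-jn rule on J1)
bond 4 →J2  (J2 needs exactly one e-in)

dp_I2/dt = -7*F_Sf1 - 7*p_I1 - 7*p_I2/5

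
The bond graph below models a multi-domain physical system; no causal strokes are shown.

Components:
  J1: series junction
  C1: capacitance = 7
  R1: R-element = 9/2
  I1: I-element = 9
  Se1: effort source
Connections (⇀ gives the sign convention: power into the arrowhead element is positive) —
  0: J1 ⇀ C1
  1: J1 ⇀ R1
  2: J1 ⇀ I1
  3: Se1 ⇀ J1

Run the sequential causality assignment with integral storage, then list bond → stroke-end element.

β0 stroke at J1
β1 stroke at J1
β2 stroke at I1
β3 stroke at J1

β3 →J1  (Se1 (Se) sets effort on bond)
β0 →J1  (prefer integral on C1)
β2 →I1  (I1 integral (f out))
β1 →J1  (J1: bond 2 brought flow, rest push out)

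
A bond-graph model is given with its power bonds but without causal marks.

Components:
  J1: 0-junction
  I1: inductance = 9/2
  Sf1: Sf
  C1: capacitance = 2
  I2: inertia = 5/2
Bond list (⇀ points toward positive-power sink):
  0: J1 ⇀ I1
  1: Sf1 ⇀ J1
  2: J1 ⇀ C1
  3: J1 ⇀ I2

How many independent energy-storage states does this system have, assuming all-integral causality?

#1 |Sf1  (Sf1 fixes flow; stroke at Sf1)
#0 |I1  (I1 outputs flow p/I1)
#2 |J1  (C1 outputs effort q/C1)
#3 |I2  (J1: bond 2 brought effort, rest push out)

3  (C1, I1, I2 all integral)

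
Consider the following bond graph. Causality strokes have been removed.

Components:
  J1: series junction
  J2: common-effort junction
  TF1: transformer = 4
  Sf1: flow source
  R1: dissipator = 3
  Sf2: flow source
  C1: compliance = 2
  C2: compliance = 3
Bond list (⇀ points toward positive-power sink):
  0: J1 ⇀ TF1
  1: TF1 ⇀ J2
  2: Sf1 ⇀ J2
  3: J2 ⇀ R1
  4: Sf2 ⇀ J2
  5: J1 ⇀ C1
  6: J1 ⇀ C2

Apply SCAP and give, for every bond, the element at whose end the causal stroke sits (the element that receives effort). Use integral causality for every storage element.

β0 stroke→TF1
β1 stroke→J2
β2 stroke→Sf1
β3 stroke→R1
β4 stroke→Sf2
β5 stroke→J1
β6 stroke→J1

β2 |Sf1  (source Sf1 imposes f)
β4 |Sf2  (Sf2 (Sf) sets flow on bond)
β5 |J1  (C1 integral (e out))
β6 |J1  (C2 integral (e out))
β0 |TF1  (closing 1-jn rule on J1)
β1 |J2  (TF1 one-in-one-out from 0)
β3 |R1  (J2: bond 1 brought effort, rest push out)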